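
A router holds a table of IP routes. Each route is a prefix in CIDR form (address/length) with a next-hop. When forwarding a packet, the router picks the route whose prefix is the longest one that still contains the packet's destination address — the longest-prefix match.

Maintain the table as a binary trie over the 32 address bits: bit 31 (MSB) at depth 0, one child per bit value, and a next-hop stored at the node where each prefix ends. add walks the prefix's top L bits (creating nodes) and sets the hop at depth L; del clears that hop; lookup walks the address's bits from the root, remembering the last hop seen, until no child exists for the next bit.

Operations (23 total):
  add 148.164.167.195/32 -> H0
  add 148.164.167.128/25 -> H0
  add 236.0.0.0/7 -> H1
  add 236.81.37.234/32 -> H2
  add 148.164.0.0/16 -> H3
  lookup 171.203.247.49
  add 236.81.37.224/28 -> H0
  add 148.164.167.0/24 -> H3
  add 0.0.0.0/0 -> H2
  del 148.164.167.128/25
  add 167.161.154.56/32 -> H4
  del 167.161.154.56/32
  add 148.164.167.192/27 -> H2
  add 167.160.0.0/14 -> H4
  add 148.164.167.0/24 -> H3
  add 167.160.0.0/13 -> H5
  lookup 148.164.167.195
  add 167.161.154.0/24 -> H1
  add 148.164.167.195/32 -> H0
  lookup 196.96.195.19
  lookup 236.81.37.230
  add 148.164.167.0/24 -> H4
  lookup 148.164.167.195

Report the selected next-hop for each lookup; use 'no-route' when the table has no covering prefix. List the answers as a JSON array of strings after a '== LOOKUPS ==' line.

Process each operation:
  + 148.164.167.195/32 (H0) depth=32
  + 148.164.167.128/25 (H0) depth=25
  + 236.0.0.0/7 (H1) depth=7
  + 236.81.37.234/32 (H2) depth=32
  + 148.164.0.0/16 (H3) depth=16
  ? 171.203.247.49  path d0:-→d1:-→d2:-  best=no-route
  + 236.81.37.224/28 (H0) depth=28
  + 148.164.167.0/24 (H3) depth=24
  + 0.0.0.0/0 (H2) depth=0
  del 148.164.167.128/25 (clear depth 25)
  + 167.161.154.56/32 (H4) depth=32
  del 167.161.154.56/32 (clear depth 32)
  + 148.164.167.192/27 (H2) depth=27
  + 167.160.0.0/14 (H4) depth=14
  + 148.164.167.0/24 (H3) depth=24
  + 167.160.0.0/13 (H5) depth=13
  ? 148.164.167.195  path d0:H2→d1:-→d2:-→d3:-→d4:-→d5:-→d6:-→d7:-→d8:-→d9:-→d10:-→d11:-→d12:-→d13:-→d14:-→d15:-→d16:H3→d17:-→d18:-→d19:-→d20:-→d21:-→d22:-→d23:-→d24:H3→d25:-→d26:-→d27:H2→d28:-→d29:-→d30:-→d31:-→d32:H0  best=H0
  + 167.161.154.0/24 (H1) depth=24
  + 148.164.167.195/32 (H0) depth=32
  ? 196.96.195.19  path d0:H2→d1:-→d2:-  best=H2
  ? 236.81.37.230  path d0:H2→d1:-→d2:-→d3:-→d4:-→d5:-→d6:-→d7:H1→d8:-→d9:-→d10:-→d11:-→d12:-→d13:-→d14:-→d15:-→d16:-→d17:-→d18:-→d19:-→d20:-→d21:-→d22:-→d23:-→d24:-→d25:-→d26:-→d27:-→d28:H0  best=H0
  + 148.164.167.0/24 (H4) depth=24
  ? 148.164.167.195  path d0:H2→d1:-→d2:-→d3:-→d4:-→d5:-→d6:-→d7:-→d8:-→d9:-→d10:-→d11:-→d12:-→d13:-→d14:-→d15:-→d16:H3→d17:-→d18:-→d19:-→d20:-→d21:-→d22:-→d23:-→d24:H4→d25:-→d26:-→d27:H2→d28:-→d29:-→d30:-→d31:-→d32:H0  best=H0

== LOOKUPS ==
["no-route","H0","H2","H0","H0"]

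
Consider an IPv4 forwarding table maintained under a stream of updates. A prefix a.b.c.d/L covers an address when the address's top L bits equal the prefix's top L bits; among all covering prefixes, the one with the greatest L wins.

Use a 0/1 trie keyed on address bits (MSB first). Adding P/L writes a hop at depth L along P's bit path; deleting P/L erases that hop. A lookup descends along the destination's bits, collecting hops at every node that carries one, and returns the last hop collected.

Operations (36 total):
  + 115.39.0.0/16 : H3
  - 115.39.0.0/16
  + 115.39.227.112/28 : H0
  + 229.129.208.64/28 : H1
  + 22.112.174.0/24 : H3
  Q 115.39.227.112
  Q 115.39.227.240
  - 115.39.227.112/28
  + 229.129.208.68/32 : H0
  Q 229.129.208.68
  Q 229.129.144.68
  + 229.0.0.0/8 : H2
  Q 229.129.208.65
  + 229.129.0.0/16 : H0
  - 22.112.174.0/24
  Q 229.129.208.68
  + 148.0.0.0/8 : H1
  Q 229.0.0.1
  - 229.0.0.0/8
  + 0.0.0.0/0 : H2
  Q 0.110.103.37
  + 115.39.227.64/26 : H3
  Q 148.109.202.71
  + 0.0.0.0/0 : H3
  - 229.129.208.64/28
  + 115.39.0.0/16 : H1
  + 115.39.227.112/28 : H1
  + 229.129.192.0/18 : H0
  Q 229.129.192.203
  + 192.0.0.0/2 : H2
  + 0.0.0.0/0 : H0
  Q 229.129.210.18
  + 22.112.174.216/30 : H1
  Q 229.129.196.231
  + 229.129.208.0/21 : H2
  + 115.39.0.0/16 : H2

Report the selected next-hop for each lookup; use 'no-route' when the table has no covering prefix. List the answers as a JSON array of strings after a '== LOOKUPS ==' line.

Process each operation:
  add 115.39.0.0/16 -> H3 at depth 16
  del 115.39.0.0/16 (clear depth 16)
  add 115.39.227.112/28 -> H0 at depth 28
  add 229.129.208.64/28 -> H1 at depth 28
  add 22.112.174.0/24 -> H3 at depth 24
  lookup 115.39.227.112: bits 0111001100100111111000110111 walk d0:-→d1:-→d2:-→d3:-→d4:-→d5:-→d6:-→d7:-→d8:-→d9:-→d10:-→d11:-→d12:-→d13:-→d14:-→d15:-→d16:-→d17:-→d18:-→d19:-→d20:-→d21:-→d22:-→d23:-→d24:-→d25:-→d26:-→d27:-→d28:H0 -> H0
  lookup 115.39.227.240: bits 011100110010011111100011 walk d0:-→d1:-→d2:-→d3:-→d4:-→d5:-→d6:-→d7:-→d8:-→d9:-→d10:-→d11:-→d12:-→d13:-→d14:-→d15:-→d16:-→d17:-→d18:-→d19:-→d20:-→d21:-→d22:-→d23:-→d24:- -> no-route
  del 115.39.227.112/28 (clear depth 28)
  add 229.129.208.68/32 -> H0 at depth 32
  lookup 229.129.208.68: bits 11100101100000011101000001000100 walk d0:-→d1:-→d2:-→d3:-→d4:-→d5:-→d6:-→d7:-→d8:-→d9:-→d10:-→d11:-→d12:-→d13:-→d14:-→d15:-→d16:-→d17:-→d18:-→d19:-→d20:-→d21:-→d22:-→d23:-→d24:-→d25:-→d26:-→d27:-→d28:H1→d29:-→d30:-→d31:-→d32:H0 -> H0
  lookup 229.129.144.68: bits 11100101100000011 walk d0:-→d1:-→d2:-→d3:-→d4:-→d5:-→d6:-→d7:-→d8:-→d9:-→d10:-→d11:-→d12:-→d13:-→d14:-→d15:-→d16:-→d17:- -> no-route
  add 229.0.0.0/8 -> H2 at depth 8
  lookup 229.129.208.65: bits 11100101100000011101000001000 walk d0:-→d1:-→d2:-→d3:-→d4:-→d5:-→d6:-→d7:-→d8:H2→d9:-→d10:-→d11:-→d12:-→d13:-→d14:-→d15:-→d16:-→d17:-→d18:-→d19:-→d20:-→d21:-→d22:-→d23:-→d24:-→d25:-→d26:-→d27:-→d28:H1→d29:- -> H1
  add 229.129.0.0/16 -> H0 at depth 16
  del 22.112.174.0/24 (clear depth 24)
  lookup 229.129.208.68: bits 11100101100000011101000001000100 walk d0:-→d1:-→d2:-→d3:-→d4:-→d5:-→d6:-→d7:-→d8:H2→d9:-→d10:-→d11:-→d12:-→d13:-→d14:-→d15:-→d16:H0→d17:-→d18:-→d19:-→d20:-→d21:-→d22:-→d23:-→d24:-→d25:-→d26:-→d27:-→d28:H1→d29:-→d30:-→d31:-→d32:H0 -> H0
  add 148.0.0.0/8 -> H1 at depth 8
  lookup 229.0.0.1: bits 11100101 walk d0:-→d1:-→d2:-→d3:-→d4:-→d5:-→d6:-→d7:-→d8:H2 -> H2
  del 229.0.0.0/8 (clear depth 8)
  add 0.0.0.0/0 -> H2 at depth 0
  lookup 0.110.103.37: bits 000 walk d0:H2→d1:-→d2:-→d3:- -> H2
  add 115.39.227.64/26 -> H3 at depth 26
  lookup 148.109.202.71: bits 10010100 walk d0:H2→d1:-→d2:-→d3:-→d4:-→d5:-→d6:-→d7:-→d8:H1 -> H1
  add 0.0.0.0/0 -> H3 at depth 0
  del 229.129.208.64/28 (clear depth 28)
  add 115.39.0.0/16 -> H1 at depth 16
  add 115.39.227.112/28 -> H1 at depth 28
  add 229.129.192.0/18 -> H0 at depth 18
  lookup 229.129.192.203: bits 1110010110000001110 walk d0:H3→d1:-→d2:-→d3:-→d4:-→d5:-→d6:-→d7:-→d8:-→d9:-→d10:-→d11:-→d12:-→d13:-→d14:-→d15:-→d16:H0→d17:-→d18:H0→d19:- -> H0
  add 192.0.0.0/2 -> H2 at depth 2
  add 0.0.0.0/0 -> H0 at depth 0
  lookup 229.129.210.18: bits 1110010110000001110100 walk d0:H0→d1:-→d2:H2→d3:-→d4:-→d5:-→d6:-→d7:-→d8:-→d9:-→d10:-→d11:-→d12:-→d13:-→d14:-→d15:-→d16:H0→d17:-→d18:H0→d19:-→d20:-→d21:-→d22:- -> H0
  add 22.112.174.216/30 -> H1 at depth 30
  lookup 229.129.196.231: bits 1110010110000001110 walk d0:H0→d1:-→d2:H2→d3:-→d4:-→d5:-→d6:-→d7:-→d8:-→d9:-→d10:-→d11:-→d12:-→d13:-→d14:-→d15:-→d16:H0→d17:-→d18:H0→d19:- -> H0
  add 229.129.208.0/21 -> H2 at depth 21
  add 115.39.0.0/16 -> H2 at depth 16

== LOOKUPS ==
["H0","no-route","H0","no-route","H1","H0","H2","H2","H1","H0","H0","H0"]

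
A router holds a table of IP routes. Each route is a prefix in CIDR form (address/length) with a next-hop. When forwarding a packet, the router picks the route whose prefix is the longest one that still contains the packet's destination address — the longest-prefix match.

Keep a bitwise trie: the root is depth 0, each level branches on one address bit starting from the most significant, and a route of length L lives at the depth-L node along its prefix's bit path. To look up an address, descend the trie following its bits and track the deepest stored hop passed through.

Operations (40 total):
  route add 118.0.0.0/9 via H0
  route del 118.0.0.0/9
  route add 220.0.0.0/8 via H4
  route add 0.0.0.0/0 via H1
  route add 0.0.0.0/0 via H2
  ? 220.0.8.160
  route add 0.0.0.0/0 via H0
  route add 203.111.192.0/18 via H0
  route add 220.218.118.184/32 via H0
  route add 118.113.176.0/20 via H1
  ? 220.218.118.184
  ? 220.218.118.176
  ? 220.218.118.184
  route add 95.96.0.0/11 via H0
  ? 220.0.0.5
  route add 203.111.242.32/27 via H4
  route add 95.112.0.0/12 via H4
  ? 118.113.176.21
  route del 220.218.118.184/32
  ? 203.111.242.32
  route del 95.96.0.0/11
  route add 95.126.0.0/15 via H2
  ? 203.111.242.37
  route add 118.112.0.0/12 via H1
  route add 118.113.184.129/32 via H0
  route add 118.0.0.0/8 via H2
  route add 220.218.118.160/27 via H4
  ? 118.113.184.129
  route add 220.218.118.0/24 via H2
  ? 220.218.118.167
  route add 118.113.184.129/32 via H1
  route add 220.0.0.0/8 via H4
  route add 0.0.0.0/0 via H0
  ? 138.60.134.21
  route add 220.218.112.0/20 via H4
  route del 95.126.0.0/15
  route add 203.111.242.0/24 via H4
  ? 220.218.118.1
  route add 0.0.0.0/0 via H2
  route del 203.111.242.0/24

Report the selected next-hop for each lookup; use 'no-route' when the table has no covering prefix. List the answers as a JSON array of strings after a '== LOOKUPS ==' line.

Trace:
  + 118.0.0.0/9 (H0) depth=9
  del 118.0.0.0/9 (clear depth 9)
  + 220.0.0.0/8 (H4) depth=8
  + 0.0.0.0/0 (H1) depth=0
  + 0.0.0.0/0 (H2) depth=0
  lookup 220.0.8.160: bits 11011100 walk d0:H2→d1:-→d2:-→d3:-→d4:-→d5:-→d6:-→d7:-→d8:H4 -> H4
  + 0.0.0.0/0 (H0) depth=0
  + 203.111.192.0/18 (H0) depth=18
  + 220.218.118.184/32 (H0) depth=32
  + 118.113.176.0/20 (H1) depth=20
  lookup 220.218.118.184: bits 11011100110110100111011010111000 walk d0:H0→d1:-→d2:-→d3:-→d4:-→d5:-→d6:-→d7:-→d8:H4→d9:-→d10:-→d11:-→d12:-→d13:-→d14:-→d15:-→d16:-→d17:-→d18:-→d19:-→d20:-→d21:-→d22:-→d23:-→d24:-→d25:-→d26:-→d27:-→d28:-→d29:-→d30:-→d31:-→d32:H0 -> H0
  lookup 220.218.118.176: bits 1101110011011010011101101011 walk d0:H0→d1:-→d2:-→d3:-→d4:-→d5:-→d6:-→d7:-→d8:H4→d9:-→d10:-→d11:-→d12:-→d13:-→d14:-→d15:-→d16:-→d17:-→d18:-→d19:-→d20:-→d21:-→d22:-→d23:-→d24:-→d25:-→d26:-→d27:-→d28:- -> H4
  lookup 220.218.118.184: bits 11011100110110100111011010111000 walk d0:H0→d1:-→d2:-→d3:-→d4:-→d5:-→d6:-→d7:-→d8:H4→d9:-→d10:-→d11:-→d12:-→d13:-→d14:-→d15:-→d16:-→d17:-→d18:-→d19:-→d20:-→d21:-→d22:-→d23:-→d24:-→d25:-→d26:-→d27:-→d28:-→d29:-→d30:-→d31:-→d32:H0 -> H0
  + 95.96.0.0/11 (H0) depth=11
  lookup 220.0.0.5: bits 11011100 walk d0:H0→d1:-→d2:-→d3:-→d4:-→d5:-→d6:-→d7:-→d8:H4 -> H4
  + 203.111.242.32/27 (H4) depth=27
  + 95.112.0.0/12 (H4) depth=12
  lookup 118.113.176.21: bits 01110110011100011011 walk d0:H0→d1:-→d2:-→d3:-→d4:-→d5:-→d6:-→d7:-→d8:-→d9:-→d10:-→d11:-→d12:-→d13:-→d14:-→d15:-→d16:-→d17:-→d18:-→d19:-→d20:H1 -> H1
  del 220.218.118.184/32 (clear depth 32)
  lookup 203.111.242.32: bits 110010110110111111110010001 walk d0:H0→d1:-→d2:-→d3:-→d4:-→d5:-→d6:-→d7:-→d8:-→d9:-→d10:-→d11:-→d12:-→d13:-→d14:-→d15:-→d16:-→d17:-→d18:H0→d19:-→d20:-→d21:-→d22:-→d23:-→d24:-→d25:-→d26:-→d27:H4 -> H4
  del 95.96.0.0/11 (clear depth 11)
  + 95.126.0.0/15 (H2) depth=15
  lookup 203.111.242.37: bits 110010110110111111110010001 walk d0:H0→d1:-→d2:-→d3:-→d4:-→d5:-→d6:-→d7:-→d8:-→d9:-→d10:-→d11:-→d12:-→d13:-→d14:-→d15:-→d16:-→d17:-→d18:H0→d19:-→d20:-→d21:-→d22:-→d23:-→d24:-→d25:-→d26:-→d27:H4 -> H4
  + 118.112.0.0/12 (H1) depth=12
  + 118.113.184.129/32 (H0) depth=32
  + 118.0.0.0/8 (H2) depth=8
  + 220.218.118.160/27 (H4) depth=27
  lookup 118.113.184.129: bits 01110110011100011011100010000001 walk d0:H0→d1:-→d2:-→d3:-→d4:-→d5:-→d6:-→d7:-→d8:H2→d9:-→d10:-→d11:-→d12:H1→d13:-→d14:-→d15:-→d16:-→d17:-→d18:-→d19:-→d20:H1→d21:-→d22:-→d23:-→d24:-→d25:-→d26:-→d27:-→d28:-→d29:-→d30:-→d31:-→d32:H0 -> H0
  + 220.218.118.0/24 (H2) depth=24
  lookup 220.218.118.167: bits 110111001101101001110110101 walk d0:H0→d1:-→d2:-→d3:-→d4:-→d5:-→d6:-→d7:-→d8:H4→d9:-→d10:-→d11:-→d12:-→d13:-→d14:-→d15:-→d16:-→d17:-→d18:-→d19:-→d20:-→d21:-→d22:-→d23:-→d24:H2→d25:-→d26:-→d27:H4 -> H4
  + 118.113.184.129/32 (H1) depth=32
  + 220.0.0.0/8 (H4) depth=8
  + 0.0.0.0/0 (H0) depth=0
  lookup 138.60.134.21: bits 1 walk d0:H0→d1:- -> H0
  + 220.218.112.0/20 (H4) depth=20
  del 95.126.0.0/15 (clear depth 15)
  + 203.111.242.0/24 (H4) depth=24
  lookup 220.218.118.1: bits 110111001101101001110110 walk d0:H0→d1:-→d2:-→d3:-→d4:-→d5:-→d6:-→d7:-→d8:H4→d9:-→d10:-→d11:-→d12:-→d13:-→d14:-→d15:-→d16:-→d17:-→d18:-→d19:-→d20:H4→d21:-→d22:-→d23:-→d24:H2 -> H2
  + 0.0.0.0/0 (H2) depth=0
  del 203.111.242.0/24 (clear depth 24)

== LOOKUPS ==
["H4","H0","H4","H0","H4","H1","H4","H4","H0","H4","H0","H2"]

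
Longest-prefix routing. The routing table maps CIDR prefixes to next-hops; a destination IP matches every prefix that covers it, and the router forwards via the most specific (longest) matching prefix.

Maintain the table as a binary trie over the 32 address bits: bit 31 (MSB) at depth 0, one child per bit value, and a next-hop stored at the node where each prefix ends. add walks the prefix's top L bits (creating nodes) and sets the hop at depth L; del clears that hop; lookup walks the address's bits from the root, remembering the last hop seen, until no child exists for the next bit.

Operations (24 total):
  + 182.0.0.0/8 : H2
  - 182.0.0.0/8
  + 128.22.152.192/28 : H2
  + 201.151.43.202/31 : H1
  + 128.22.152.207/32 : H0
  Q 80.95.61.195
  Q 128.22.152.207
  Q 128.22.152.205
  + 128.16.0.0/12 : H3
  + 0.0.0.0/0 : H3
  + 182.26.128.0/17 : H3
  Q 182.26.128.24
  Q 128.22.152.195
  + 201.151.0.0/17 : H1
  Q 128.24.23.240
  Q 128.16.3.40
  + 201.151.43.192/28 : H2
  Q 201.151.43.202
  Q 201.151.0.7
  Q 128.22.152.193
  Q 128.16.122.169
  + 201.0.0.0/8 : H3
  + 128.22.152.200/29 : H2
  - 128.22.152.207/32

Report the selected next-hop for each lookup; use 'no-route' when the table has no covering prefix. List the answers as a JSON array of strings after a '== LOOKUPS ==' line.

Process each operation:
  + 182.0.0.0/8 (H2) depth=8
  - 182.0.0.0/8 clear@8
  + 128.22.152.192/28 (H2) depth=28
  + 201.151.43.202/31 (H1) depth=31
  + 128.22.152.207/32 (H0) depth=32
  lookup 80.95.61.195: bits ε walk d0:- -> no-route
  lookup 128.22.152.207: bits 10000000000101101001100011001111 walk d0:-→d1:-→d2:-→d3:-→d4:-→d5:-→d6:-→d7:-→d8:-→d9:-→d10:-→d11:-→d12:-→d13:-→d14:-→d15:-→d16:-→d17:-→d18:-→d19:-→d20:-→d21:-→d22:-→d23:-→d24:-→d25:-→d26:-→d27:-→d28:H2→d29:-→d30:-→d31:-→d32:H0 -> H0
  lookup 128.22.152.205: bits 100000000001011010011000110011 walk d0:-→d1:-→d2:-→d3:-→d4:-→d5:-→d6:-→d7:-→d8:-→d9:-→d10:-→d11:-→d12:-→d13:-→d14:-→d15:-→d16:-→d17:-→d18:-→d19:-→d20:-→d21:-→d22:-→d23:-→d24:-→d25:-→d26:-→d27:-→d28:H2→d29:-→d30:- -> H2
  + 128.16.0.0/12 (H3) depth=12
  + 0.0.0.0/0 (H3) depth=0
  + 182.26.128.0/17 (H3) depth=17
  lookup 182.26.128.24: bits 10110110000110101 walk d0:H3→d1:-→d2:-→d3:-→d4:-→d5:-→d6:-→d7:-→d8:-→d9:-→d10:-→d11:-→d12:-→d13:-→d14:-→d15:-→d16:-→d17:H3 -> H3
  lookup 128.22.152.195: bits 1000000000010110100110001100 walk d0:H3→d1:-→d2:-→d3:-→d4:-→d5:-→d6:-→d7:-→d8:-→d9:-→d10:-→d11:-→d12:H3→d13:-→d14:-→d15:-→d16:-→d17:-→d18:-→d19:-→d20:-→d21:-→d22:-→d23:-→d24:-→d25:-→d26:-→d27:-→d28:H2 -> H2
  + 201.151.0.0/17 (H1) depth=17
  lookup 128.24.23.240: bits 100000000001 walk d0:H3→d1:-→d2:-→d3:-→d4:-→d5:-→d6:-→d7:-→d8:-→d9:-→d10:-→d11:-→d12:H3 -> H3
  lookup 128.16.3.40: bits 1000000000010 walk d0:H3→d1:-→d2:-→d3:-→d4:-→d5:-→d6:-→d7:-→d8:-→d9:-→d10:-→d11:-→d12:H3→d13:- -> H3
  + 201.151.43.192/28 (H2) depth=28
  lookup 201.151.43.202: bits 1100100110010111001010111100101 walk d0:H3→d1:-→d2:-→d3:-→d4:-→d5:-→d6:-→d7:-→d8:-→d9:-→d10:-→d11:-→d12:-→d13:-→d14:-→d15:-→d16:-→d17:H1→d18:-→d19:-→d20:-→d21:-→d22:-→d23:-→d24:-→d25:-→d26:-→d27:-→d28:H2→d29:-→d30:-→d31:H1 -> H1
  lookup 201.151.0.7: bits 110010011001011100 walk d0:H3→d1:-→d2:-→d3:-→d4:-→d5:-→d6:-→d7:-→d8:-→d9:-→d10:-→d11:-→d12:-→d13:-→d14:-→d15:-→d16:-→d17:H1→d18:- -> H1
  lookup 128.22.152.193: bits 1000000000010110100110001100 walk d0:H3→d1:-→d2:-→d3:-→d4:-→d5:-→d6:-→d7:-→d8:-→d9:-→d10:-→d11:-→d12:H3→d13:-→d14:-→d15:-→d16:-→d17:-→d18:-→d19:-→d20:-→d21:-→d22:-→d23:-→d24:-→d25:-→d26:-→d27:-→d28:H2 -> H2
  lookup 128.16.122.169: bits 1000000000010 walk d0:H3→d1:-→d2:-→d3:-→d4:-→d5:-→d6:-→d7:-→d8:-→d9:-→d10:-→d11:-→d12:H3→d13:- -> H3
  + 201.0.0.0/8 (H3) depth=8
  + 128.22.152.200/29 (H2) depth=29
  - 128.22.152.207/32 clear@32

== LOOKUPS ==
["no-route","H0","H2","H3","H2","H3","H3","H1","H1","H2","H3"]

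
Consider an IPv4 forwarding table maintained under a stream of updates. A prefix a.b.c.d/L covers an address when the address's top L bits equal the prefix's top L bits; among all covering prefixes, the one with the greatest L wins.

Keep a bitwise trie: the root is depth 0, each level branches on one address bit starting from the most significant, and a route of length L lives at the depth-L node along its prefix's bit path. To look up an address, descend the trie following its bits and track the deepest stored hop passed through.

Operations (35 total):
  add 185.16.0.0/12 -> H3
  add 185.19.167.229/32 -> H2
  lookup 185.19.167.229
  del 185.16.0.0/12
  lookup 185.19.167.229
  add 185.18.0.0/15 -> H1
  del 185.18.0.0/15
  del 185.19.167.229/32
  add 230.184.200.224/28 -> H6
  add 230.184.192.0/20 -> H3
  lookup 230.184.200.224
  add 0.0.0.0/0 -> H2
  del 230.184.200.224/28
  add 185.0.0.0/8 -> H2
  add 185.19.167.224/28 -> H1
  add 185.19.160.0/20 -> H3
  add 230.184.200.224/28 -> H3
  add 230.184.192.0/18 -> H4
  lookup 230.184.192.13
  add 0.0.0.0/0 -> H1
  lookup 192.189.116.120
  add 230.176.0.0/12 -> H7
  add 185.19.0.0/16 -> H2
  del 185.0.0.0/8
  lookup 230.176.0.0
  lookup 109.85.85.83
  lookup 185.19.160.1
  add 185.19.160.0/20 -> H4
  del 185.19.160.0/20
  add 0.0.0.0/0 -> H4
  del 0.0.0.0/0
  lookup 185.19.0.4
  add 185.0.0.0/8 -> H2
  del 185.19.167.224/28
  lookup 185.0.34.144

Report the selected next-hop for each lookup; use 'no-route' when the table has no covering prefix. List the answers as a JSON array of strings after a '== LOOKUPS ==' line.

Trace:
  add 185.16.0.0/12 -> H3 at depth 12
  add 185.19.167.229/32 -> H2 at depth 32
  lookup 185.19.167.229: bits 10111001000100111010011111100101 walk d0:-→d1:-→d2:-→d3:-→d4:-→d5:-→d6:-→d7:-→d8:-→d9:-→d10:-→d11:-→d12:H3→d13:-→d14:-→d15:-→d16:-→d17:-→d18:-→d19:-→d20:-→d21:-→d22:-→d23:-→d24:-→d25:-→d26:-→d27:-→d28:-→d29:-→d30:-→d31:-→d32:H2 -> H2
  - 185.16.0.0/12 clear@12
  lookup 185.19.167.229: bits 10111001000100111010011111100101 walk d0:-→d1:-→d2:-→d3:-→d4:-→d5:-→d6:-→d7:-→d8:-→d9:-→d10:-→d11:-→d12:-→d13:-→d14:-→d15:-→d16:-→d17:-→d18:-→d19:-→d20:-→d21:-→d22:-→d23:-→d24:-→d25:-→d26:-→d27:-→d28:-→d29:-→d30:-→d31:-→d32:H2 -> H2
  add 185.18.0.0/15 -> H1 at depth 15
  - 185.18.0.0/15 clear@15
  - 185.19.167.229/32 clear@32
  add 230.184.200.224/28 -> H6 at depth 28
  add 230.184.192.0/20 -> H3 at depth 20
  lookup 230.184.200.224: bits 1110011010111000110010001110 walk d0:-→d1:-→d2:-→d3:-→d4:-→d5:-→d6:-→d7:-→d8:-→d9:-→d10:-→d11:-→d12:-→d13:-→d14:-→d15:-→d16:-→d17:-→d18:-→d19:-→d20:H3→d21:-→d22:-→d23:-→d24:-→d25:-→d26:-→d27:-→d28:H6 -> H6
  add 0.0.0.0/0 -> H2 at depth 0
  - 230.184.200.224/28 clear@28
  add 185.0.0.0/8 -> H2 at depth 8
  add 185.19.167.224/28 -> H1 at depth 28
  add 185.19.160.0/20 -> H3 at depth 20
  add 230.184.200.224/28 -> H3 at depth 28
  add 230.184.192.0/18 -> H4 at depth 18
  lookup 230.184.192.13: bits 11100110101110001100 walk d0:H2→d1:-→d2:-→d3:-→d4:-→d5:-→d6:-→d7:-→d8:-→d9:-→d10:-→d11:-→d12:-→d13:-→d14:-→d15:-→d16:-→d17:-→d18:H4→d19:-→d20:H3 -> H3
  add 0.0.0.0/0 -> H1 at depth 0
  lookup 192.189.116.120: bits 11 walk d0:H1→d1:-→d2:- -> H1
  add 230.176.0.0/12 -> H7 at depth 12
  add 185.19.0.0/16 -> H2 at depth 16
  - 185.0.0.0/8 clear@8
  lookup 230.176.0.0: bits 111001101011 walk d0:H1→d1:-→d2:-→d3:-→d4:-→d5:-→d6:-→d7:-→d8:-→d9:-→d10:-→d11:-→d12:H7 -> H7
  lookup 109.85.85.83: bits ε walk d0:H1 -> H1
  lookup 185.19.160.1: bits 101110010001001110100 walk d0:H1→d1:-→d2:-→d3:-→d4:-→d5:-→d6:-→d7:-→d8:-→d9:-→d10:-→d11:-→d12:-→d13:-→d14:-→d15:-→d16:H2→d17:-→d18:-→d19:-→d20:H3→d21:- -> H3
  add 185.19.160.0/20 -> H4 at depth 20
  - 185.19.160.0/20 clear@20
  add 0.0.0.0/0 -> H4 at depth 0
  - 0.0.0.0/0 clear@0
  lookup 185.19.0.4: bits 1011100100010011 walk d0:-→d1:-→d2:-→d3:-→d4:-→d5:-→d6:-→d7:-→d8:-→d9:-→d10:-→d11:-→d12:-→d13:-→d14:-→d15:-→d16:H2 -> H2
  add 185.0.0.0/8 -> H2 at depth 8
  - 185.19.167.224/28 clear@28
  lookup 185.0.34.144: bits 10111001000 walk d0:-→d1:-→d2:-→d3:-→d4:-→d5:-→d6:-→d7:-→d8:H2→d9:-→d10:-→d11:- -> H2

== LOOKUPS ==
["H2","H2","H6","H3","H1","H7","H1","H3","H2","H2"]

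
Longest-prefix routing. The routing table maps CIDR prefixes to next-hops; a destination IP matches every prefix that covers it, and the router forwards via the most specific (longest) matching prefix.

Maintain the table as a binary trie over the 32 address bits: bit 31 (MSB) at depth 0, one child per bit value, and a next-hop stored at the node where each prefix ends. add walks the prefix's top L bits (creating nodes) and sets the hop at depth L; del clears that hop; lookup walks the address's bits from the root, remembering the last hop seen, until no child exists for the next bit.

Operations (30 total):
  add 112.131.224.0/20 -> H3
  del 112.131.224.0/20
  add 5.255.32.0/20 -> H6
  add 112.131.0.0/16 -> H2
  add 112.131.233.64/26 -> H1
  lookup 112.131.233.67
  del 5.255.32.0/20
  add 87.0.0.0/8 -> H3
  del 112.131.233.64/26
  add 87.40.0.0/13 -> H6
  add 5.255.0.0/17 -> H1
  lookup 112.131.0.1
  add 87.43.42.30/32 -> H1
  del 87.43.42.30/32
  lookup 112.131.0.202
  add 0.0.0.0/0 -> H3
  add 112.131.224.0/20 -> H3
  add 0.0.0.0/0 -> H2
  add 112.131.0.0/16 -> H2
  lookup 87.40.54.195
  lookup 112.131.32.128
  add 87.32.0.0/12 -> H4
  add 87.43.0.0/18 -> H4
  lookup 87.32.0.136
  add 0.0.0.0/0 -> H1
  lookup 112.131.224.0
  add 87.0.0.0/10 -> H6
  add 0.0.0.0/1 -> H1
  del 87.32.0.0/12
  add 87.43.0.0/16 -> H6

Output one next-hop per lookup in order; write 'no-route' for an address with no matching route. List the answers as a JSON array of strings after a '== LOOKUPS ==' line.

Process each operation:
  add 112.131.224.0/20 -> H3 at depth 20
  - 112.131.224.0/20 clear@20
  add 5.255.32.0/20 -> H6 at depth 20
  add 112.131.0.0/16 -> H2 at depth 16
  add 112.131.233.64/26 -> H1 at depth 26
  lookup 112.131.233.67: bits 01110000100000111110100101 walk d0:-→d1:-→d2:-→d3:-→d4:-→d5:-→d6:-→d7:-→d8:-→d9:-→d10:-→d11:-→d12:-→d13:-→d14:-→d15:-→d16:H2→d17:-→d18:-→d19:-→d20:-→d21:-→d22:-→d23:-→d24:-→d25:-→d26:H1 -> H1
  - 5.255.32.0/20 clear@20
  add 87.0.0.0/8 -> H3 at depth 8
  - 112.131.233.64/26 clear@26
  add 87.40.0.0/13 -> H6 at depth 13
  add 5.255.0.0/17 -> H1 at depth 17
  lookup 112.131.0.1: bits 0111000010000011 walk d0:-→d1:-→d2:-→d3:-→d4:-→d5:-→d6:-→d7:-→d8:-→d9:-→d10:-→d11:-→d12:-→d13:-→d14:-→d15:-→d16:H2 -> H2
  add 87.43.42.30/32 -> H1 at depth 32
  - 87.43.42.30/32 clear@32
  lookup 112.131.0.202: bits 0111000010000011 walk d0:-→d1:-→d2:-→d3:-→d4:-→d5:-→d6:-→d7:-→d8:-→d9:-→d10:-→d11:-→d12:-→d13:-→d14:-→d15:-→d16:H2 -> H2
  add 0.0.0.0/0 -> H3 at depth 0
  add 112.131.224.0/20 -> H3 at depth 20
  add 0.0.0.0/0 -> H2 at depth 0
  add 112.131.0.0/16 -> H2 at depth 16
  lookup 87.40.54.195: bits 01010111001010 walk d0:H2→d1:-→d2:-→d3:-→d4:-→d5:-→d6:-→d7:-→d8:H3→d9:-→d10:-→d11:-→d12:-→d13:H6→d14:- -> H6
  lookup 112.131.32.128: bits 0111000010000011 walk d0:H2→d1:-→d2:-→d3:-→d4:-→d5:-→d6:-→d7:-→d8:-→d9:-→d10:-→d11:-→d12:-→d13:-→d14:-→d15:-→d16:H2 -> H2
  add 87.32.0.0/12 -> H4 at depth 12
  add 87.43.0.0/18 -> H4 at depth 18
  lookup 87.32.0.136: bits 010101110010 walk d0:H2→d1:-→d2:-→d3:-→d4:-→d5:-→d6:-→d7:-→d8:H3→d9:-→d10:-→d11:-→d12:H4 -> H4
  add 0.0.0.0/0 -> H1 at depth 0
  lookup 112.131.224.0: bits 01110000100000111110 walk d0:H1→d1:-→d2:-→d3:-→d4:-→d5:-→d6:-→d7:-→d8:-→d9:-→d10:-→d11:-→d12:-→d13:-→d14:-→d15:-→d16:H2→d17:-→d18:-→d19:-→d20:H3 -> H3
  add 87.0.0.0/10 -> H6 at depth 10
  add 0.0.0.0/1 -> H1 at depth 1
  - 87.32.0.0/12 clear@12
  add 87.43.0.0/16 -> H6 at depth 16

== LOOKUPS ==
["H1","H2","H2","H6","H2","H4","H3"]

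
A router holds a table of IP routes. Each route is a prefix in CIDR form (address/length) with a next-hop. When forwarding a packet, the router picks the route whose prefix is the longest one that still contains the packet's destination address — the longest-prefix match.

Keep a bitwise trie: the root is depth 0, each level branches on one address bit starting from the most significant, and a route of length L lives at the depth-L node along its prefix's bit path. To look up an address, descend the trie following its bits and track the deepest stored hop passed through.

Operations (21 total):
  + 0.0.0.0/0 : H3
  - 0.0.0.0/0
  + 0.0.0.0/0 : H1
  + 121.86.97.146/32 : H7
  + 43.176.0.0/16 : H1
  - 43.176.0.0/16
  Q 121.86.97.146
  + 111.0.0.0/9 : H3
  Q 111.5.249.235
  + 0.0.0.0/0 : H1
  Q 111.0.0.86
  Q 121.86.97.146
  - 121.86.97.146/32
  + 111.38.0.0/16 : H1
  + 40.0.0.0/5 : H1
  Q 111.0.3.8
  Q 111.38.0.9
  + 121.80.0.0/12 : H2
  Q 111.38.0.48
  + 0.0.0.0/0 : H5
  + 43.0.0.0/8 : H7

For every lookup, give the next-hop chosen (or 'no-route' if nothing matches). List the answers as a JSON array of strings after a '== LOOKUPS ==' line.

Process each operation:
  add 0.0.0.0/0 -> H3 at depth 0
  - 0.0.0.0/0 clear@0
  add 0.0.0.0/0 -> H1 at depth 0
  add 121.86.97.146/32 -> H7 at depth 32
  add 43.176.0.0/16 -> H1 at depth 16
  - 43.176.0.0/16 clear@16
  Q 121.86.97.146: descend 01111001010101100110000110010010 ; hops seen [H1,H7] ; pick H7
  add 111.0.0.0/9 -> H3 at depth 9
  Q 111.5.249.235: descend 011011110 ; hops seen [H1,H3] ; pick H3
  add 0.0.0.0/0 -> H1 at depth 0
  Q 111.0.0.86: descend 011011110 ; hops seen [H1,H3] ; pick H3
  Q 121.86.97.146: descend 01111001010101100110000110010010 ; hops seen [H1,H7] ; pick H7
  - 121.86.97.146/32 clear@32
  add 111.38.0.0/16 -> H1 at depth 16
  add 40.0.0.0/5 -> H1 at depth 5
  Q 111.0.3.8: descend 0110111100 ; hops seen [H1,H3] ; pick H3
  Q 111.38.0.9: descend 0110111100100110 ; hops seen [H1,H3,H1] ; pick H1
  add 121.80.0.0/12 -> H2 at depth 12
  Q 111.38.0.48: descend 0110111100100110 ; hops seen [H1,H3,H1] ; pick H1
  add 0.0.0.0/0 -> H5 at depth 0
  add 43.0.0.0/8 -> H7 at depth 8

== LOOKUPS ==
["H7","H3","H3","H7","H3","H1","H1"]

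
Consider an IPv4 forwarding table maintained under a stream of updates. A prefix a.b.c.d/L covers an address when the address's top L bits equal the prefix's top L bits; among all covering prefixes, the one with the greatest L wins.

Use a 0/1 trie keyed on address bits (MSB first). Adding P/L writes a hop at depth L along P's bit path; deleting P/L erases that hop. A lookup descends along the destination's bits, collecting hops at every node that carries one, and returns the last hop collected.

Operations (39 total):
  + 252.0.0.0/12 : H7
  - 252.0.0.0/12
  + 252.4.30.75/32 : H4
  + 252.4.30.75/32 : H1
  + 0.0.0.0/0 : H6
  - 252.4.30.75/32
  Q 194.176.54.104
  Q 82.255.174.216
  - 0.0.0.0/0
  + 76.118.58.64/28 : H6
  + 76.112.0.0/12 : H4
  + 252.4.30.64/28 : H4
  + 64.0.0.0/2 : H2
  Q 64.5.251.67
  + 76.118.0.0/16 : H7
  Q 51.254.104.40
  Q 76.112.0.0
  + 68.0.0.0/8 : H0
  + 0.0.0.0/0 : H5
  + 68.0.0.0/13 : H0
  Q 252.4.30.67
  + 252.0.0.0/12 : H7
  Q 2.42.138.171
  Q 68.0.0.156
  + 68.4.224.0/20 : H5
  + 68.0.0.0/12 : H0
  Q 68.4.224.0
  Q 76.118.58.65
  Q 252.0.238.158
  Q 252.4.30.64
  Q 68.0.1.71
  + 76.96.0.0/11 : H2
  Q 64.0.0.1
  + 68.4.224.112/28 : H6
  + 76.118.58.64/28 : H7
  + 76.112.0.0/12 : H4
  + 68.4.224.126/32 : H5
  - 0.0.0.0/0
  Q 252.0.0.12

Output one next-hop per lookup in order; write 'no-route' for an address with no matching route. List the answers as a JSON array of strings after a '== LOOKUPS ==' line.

Process each operation:
  add 252.0.0.0/12 -> H7 at depth 12
  - 252.0.0.0/12 clear@12
  add 252.4.30.75/32 -> H4 at depth 32
  add 252.4.30.75/32 -> H1 at depth 32
  add 0.0.0.0/0 -> H6 at depth 0
  - 252.4.30.75/32 clear@32
  Q 194.176.54.104: descend 11 ; hops seen [H6] ; pick H6
  Q 82.255.174.216: descend ε ; hops seen [H6] ; pick H6
  - 0.0.0.0/0 clear@0
  add 76.118.58.64/28 -> H6 at depth 28
  add 76.112.0.0/12 -> H4 at depth 12
  add 252.4.30.64/28 -> H4 at depth 28
  add 64.0.0.0/2 -> H2 at depth 2
  Q 64.5.251.67: descend 0100 ; hops seen [H2] ; pick H2
  add 76.118.0.0/16 -> H7 at depth 16
  Q 51.254.104.40: descend 0 ; hops seen [∅] ; pick no-route
  Q 76.112.0.0: descend 0100110001110 ; hops seen [H2,H4] ; pick H4
  add 68.0.0.0/8 -> H0 at depth 8
  add 0.0.0.0/0 -> H5 at depth 0
  add 68.0.0.0/13 -> H0 at depth 13
  Q 252.4.30.67: descend 1111110000000100000111100100 ; hops seen [H5,H4] ; pick H4
  add 252.0.0.0/12 -> H7 at depth 12
  Q 2.42.138.171: descend 0 ; hops seen [H5] ; pick H5
  Q 68.0.0.156: descend 0100010000000 ; hops seen [H5,H2,H0,H0] ; pick H0
  add 68.4.224.0/20 -> H5 at depth 20
  add 68.0.0.0/12 -> H0 at depth 12
  Q 68.4.224.0: descend 01000100000001001110 ; hops seen [H5,H2,H0,H0,H0,H5] ; pick H5
  Q 76.118.58.65: descend 0100110001110110001110100100 ; hops seen [H5,H2,H4,H7,H6] ; pick H6
  Q 252.0.238.158: descend 1111110000000 ; hops seen [H5,H7] ; pick H7
  Q 252.4.30.64: descend 1111110000000100000111100100 ; hops seen [H5,H7,H4] ; pick H4
  Q 68.0.1.71: descend 0100010000000 ; hops seen [H5,H2,H0,H0,H0] ; pick H0
  add 76.96.0.0/11 -> H2 at depth 11
  Q 64.0.0.1: descend 01000 ; hops seen [H5,H2] ; pick H2
  add 68.4.224.112/28 -> H6 at depth 28
  add 76.118.58.64/28 -> H7 at depth 28
  add 76.112.0.0/12 -> H4 at depth 12
  add 68.4.224.126/32 -> H5 at depth 32
  - 0.0.0.0/0 clear@0
  Q 252.0.0.12: descend 1111110000000 ; hops seen [H7] ; pick H7

== LOOKUPS ==
["H6","H6","H2","no-route","H4","H4","H5","H0","H5","H6","H7","H4","H0","H2","H7"]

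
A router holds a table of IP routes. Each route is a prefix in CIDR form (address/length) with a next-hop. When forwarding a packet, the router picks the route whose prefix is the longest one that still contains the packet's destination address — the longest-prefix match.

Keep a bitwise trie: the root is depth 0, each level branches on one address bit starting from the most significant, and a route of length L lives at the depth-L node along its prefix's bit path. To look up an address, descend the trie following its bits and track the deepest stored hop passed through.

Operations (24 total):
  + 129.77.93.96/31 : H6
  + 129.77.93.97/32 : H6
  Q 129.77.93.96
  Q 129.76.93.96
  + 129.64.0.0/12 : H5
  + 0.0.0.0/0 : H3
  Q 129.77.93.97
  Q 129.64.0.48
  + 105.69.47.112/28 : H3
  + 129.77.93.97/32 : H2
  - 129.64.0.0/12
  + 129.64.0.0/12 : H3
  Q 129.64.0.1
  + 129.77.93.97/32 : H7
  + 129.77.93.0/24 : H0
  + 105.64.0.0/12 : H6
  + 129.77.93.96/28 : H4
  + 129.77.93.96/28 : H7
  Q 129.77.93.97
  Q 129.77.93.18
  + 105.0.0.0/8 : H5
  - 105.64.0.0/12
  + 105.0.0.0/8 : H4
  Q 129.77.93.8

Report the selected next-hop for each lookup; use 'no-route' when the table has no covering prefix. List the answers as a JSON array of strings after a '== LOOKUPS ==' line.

Process each operation:
  add 129.77.93.96/31 -> H6 at depth 31
  add 129.77.93.97/32 -> H6 at depth 32
  Q 129.77.93.96: descend 1000000101001101010111010110000 ; hops seen [H6] ; pick H6
  Q 129.76.93.96: descend 100000010100110 ; hops seen [∅] ; pick no-route
  add 129.64.0.0/12 -> H5 at depth 12
  add 0.0.0.0/0 -> H3 at depth 0
  Q 129.77.93.97: descend 10000001010011010101110101100001 ; hops seen [H3,H5,H6,H6] ; pick H6
  Q 129.64.0.48: descend 100000010100 ; hops seen [H3,H5] ; pick H5
  add 105.69.47.112/28 -> H3 at depth 28
  add 129.77.93.97/32 -> H2 at depth 32
  - 129.64.0.0/12 clear@12
  add 129.64.0.0/12 -> H3 at depth 12
  Q 129.64.0.1: descend 100000010100 ; hops seen [H3,H3] ; pick H3
  add 129.77.93.97/32 -> H7 at depth 32
  add 129.77.93.0/24 -> H0 at depth 24
  add 105.64.0.0/12 -> H6 at depth 12
  add 129.77.93.96/28 -> H4 at depth 28
  add 129.77.93.96/28 -> H7 at depth 28
  Q 129.77.93.97: descend 10000001010011010101110101100001 ; hops seen [H3,H3,H0,H7,H6,H7] ; pick H7
  Q 129.77.93.18: descend 1000000101001101010111010 ; hops seen [H3,H3,H0] ; pick H0
  add 105.0.0.0/8 -> H5 at depth 8
  - 105.64.0.0/12 clear@12
  add 105.0.0.0/8 -> H4 at depth 8
  Q 129.77.93.8: descend 1000000101001101010111010 ; hops seen [H3,H3,H0] ; pick H0

== LOOKUPS ==
["H6","no-route","H6","H5","H3","H7","H0","H0"]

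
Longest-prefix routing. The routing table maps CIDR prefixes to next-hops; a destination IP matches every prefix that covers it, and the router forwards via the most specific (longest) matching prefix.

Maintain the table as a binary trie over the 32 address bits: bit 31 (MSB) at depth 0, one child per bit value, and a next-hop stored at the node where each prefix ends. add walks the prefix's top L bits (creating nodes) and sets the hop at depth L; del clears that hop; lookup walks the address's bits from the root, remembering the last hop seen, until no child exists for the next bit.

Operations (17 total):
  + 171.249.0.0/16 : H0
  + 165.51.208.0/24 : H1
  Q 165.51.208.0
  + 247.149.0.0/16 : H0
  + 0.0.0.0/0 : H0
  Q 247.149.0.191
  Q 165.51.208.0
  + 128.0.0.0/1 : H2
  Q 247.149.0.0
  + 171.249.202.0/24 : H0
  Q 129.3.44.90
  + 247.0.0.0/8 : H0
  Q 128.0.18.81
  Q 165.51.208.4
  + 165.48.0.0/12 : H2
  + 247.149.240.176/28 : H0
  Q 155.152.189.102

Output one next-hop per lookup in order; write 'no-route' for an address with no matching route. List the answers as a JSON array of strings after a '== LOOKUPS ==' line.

Apply in order:
  + 171.249.0.0/16 (H0) depth=16
  + 165.51.208.0/24 (H1) depth=24
  Q 165.51.208.0: descend 101001010011001111010000 ; hops seen [H1] ; pick H1
  + 247.149.0.0/16 (H0) depth=16
  + 0.0.0.0/0 (H0) depth=0
  Q 247.149.0.191: descend 1111011110010101 ; hops seen [H0,H0] ; pick H0
  Q 165.51.208.0: descend 101001010011001111010000 ; hops seen [H0,H1] ; pick H1
  + 128.0.0.0/1 (H2) depth=1
  Q 247.149.0.0: descend 1111011110010101 ; hops seen [H0,H2,H0] ; pick H0
  + 171.249.202.0/24 (H0) depth=24
  Q 129.3.44.90: descend 10 ; hops seen [H0,H2] ; pick H2
  + 247.0.0.0/8 (H0) depth=8
  Q 128.0.18.81: descend 10 ; hops seen [H0,H2] ; pick H2
  Q 165.51.208.4: descend 101001010011001111010000 ; hops seen [H0,H2,H1] ; pick H1
  + 165.48.0.0/12 (H2) depth=12
  + 247.149.240.176/28 (H0) depth=28
  Q 155.152.189.102: descend 10 ; hops seen [H0,H2] ; pick H2

== LOOKUPS ==
["H1","H0","H1","H0","H2","H2","H1","H2"]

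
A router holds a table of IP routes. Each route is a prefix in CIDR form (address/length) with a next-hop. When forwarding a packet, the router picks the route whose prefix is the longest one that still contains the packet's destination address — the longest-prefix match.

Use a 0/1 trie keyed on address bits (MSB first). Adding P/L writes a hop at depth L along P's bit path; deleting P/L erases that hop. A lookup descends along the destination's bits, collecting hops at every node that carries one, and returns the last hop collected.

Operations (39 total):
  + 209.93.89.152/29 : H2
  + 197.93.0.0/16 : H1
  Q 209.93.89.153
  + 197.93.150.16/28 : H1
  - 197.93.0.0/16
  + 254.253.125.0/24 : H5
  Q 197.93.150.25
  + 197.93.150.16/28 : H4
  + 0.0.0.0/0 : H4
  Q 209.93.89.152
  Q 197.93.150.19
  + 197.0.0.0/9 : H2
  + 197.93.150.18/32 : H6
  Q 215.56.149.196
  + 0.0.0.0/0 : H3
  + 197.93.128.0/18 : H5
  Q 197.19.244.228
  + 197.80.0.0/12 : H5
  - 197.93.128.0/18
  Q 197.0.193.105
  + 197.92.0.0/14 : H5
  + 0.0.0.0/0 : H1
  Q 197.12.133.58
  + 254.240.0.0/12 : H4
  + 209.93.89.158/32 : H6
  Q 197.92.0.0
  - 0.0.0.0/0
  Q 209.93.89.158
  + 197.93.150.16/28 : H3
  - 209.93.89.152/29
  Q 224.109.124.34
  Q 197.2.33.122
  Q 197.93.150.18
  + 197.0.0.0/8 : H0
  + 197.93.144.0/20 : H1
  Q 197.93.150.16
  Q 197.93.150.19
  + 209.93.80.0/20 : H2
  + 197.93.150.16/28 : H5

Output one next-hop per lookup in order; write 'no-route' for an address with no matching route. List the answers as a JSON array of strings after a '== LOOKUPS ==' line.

Process each operation:
  + 209.93.89.152/29 (H2) depth=29
  + 197.93.0.0/16 (H1) depth=16
  Q 209.93.89.153: descend 11010001010111010101100110011 ; hops seen [H2] ; pick H2
  + 197.93.150.16/28 (H1) depth=28
  - 197.93.0.0/16 clear@16
  + 254.253.125.0/24 (H5) depth=24
  Q 197.93.150.25: descend 1100010101011101100101100001 ; hops seen [H1] ; pick H1
  + 197.93.150.16/28 (H4) depth=28
  + 0.0.0.0/0 (H4) depth=0
  Q 209.93.89.152: descend 11010001010111010101100110011 ; hops seen [H4,H2] ; pick H2
  Q 197.93.150.19: descend 1100010101011101100101100001 ; hops seen [H4,H4] ; pick H4
  + 197.0.0.0/9 (H2) depth=9
  + 197.93.150.18/32 (H6) depth=32
  Q 215.56.149.196: descend 11010 ; hops seen [H4] ; pick H4
  + 0.0.0.0/0 (H3) depth=0
  + 197.93.128.0/18 (H5) depth=18
  Q 197.19.244.228: descend 110001010 ; hops seen [H3,H2] ; pick H2
  + 197.80.0.0/12 (H5) depth=12
  - 197.93.128.0/18 clear@18
  Q 197.0.193.105: descend 110001010 ; hops seen [H3,H2] ; pick H2
  + 197.92.0.0/14 (H5) depth=14
  + 0.0.0.0/0 (H1) depth=0
  Q 197.12.133.58: descend 110001010 ; hops seen [H1,H2] ; pick H2
  + 254.240.0.0/12 (H4) depth=12
  + 209.93.89.158/32 (H6) depth=32
  Q 197.92.0.0: descend 110001010101110 ; hops seen [H1,H2,H5,H5] ; pick H5
  - 0.0.0.0/0 clear@0
  Q 209.93.89.158: descend 11010001010111010101100110011110 ; hops seen [H2,H6] ; pick H6
  + 197.93.150.16/28 (H3) depth=28
  - 209.93.89.152/29 clear@29
  Q 224.109.124.34: descend 111 ; hops seen [∅] ; pick no-route
  Q 197.2.33.122: descend 110001010 ; hops seen [H2] ; pick H2
  Q 197.93.150.18: descend 11000101010111011001011000010010 ; hops seen [H2,H5,H5,H3,H6] ; pick H6
  + 197.0.0.0/8 (H0) depth=8
  + 197.93.144.0/20 (H1) depth=20
  Q 197.93.150.16: descend 110001010101110110010110000100 ; hops seen [H0,H2,H5,H5,H1,H3] ; pick H3
  Q 197.93.150.19: descend 1100010101011101100101100001001 ; hops seen [H0,H2,H5,H5,H1,H3] ; pick H3
  + 209.93.80.0/20 (H2) depth=20
  + 197.93.150.16/28 (H5) depth=28

== LOOKUPS ==
["H2","H1","H2","H4","H4","H2","H2","H2","H5","H6","no-route","H2","H6","H3","H3"]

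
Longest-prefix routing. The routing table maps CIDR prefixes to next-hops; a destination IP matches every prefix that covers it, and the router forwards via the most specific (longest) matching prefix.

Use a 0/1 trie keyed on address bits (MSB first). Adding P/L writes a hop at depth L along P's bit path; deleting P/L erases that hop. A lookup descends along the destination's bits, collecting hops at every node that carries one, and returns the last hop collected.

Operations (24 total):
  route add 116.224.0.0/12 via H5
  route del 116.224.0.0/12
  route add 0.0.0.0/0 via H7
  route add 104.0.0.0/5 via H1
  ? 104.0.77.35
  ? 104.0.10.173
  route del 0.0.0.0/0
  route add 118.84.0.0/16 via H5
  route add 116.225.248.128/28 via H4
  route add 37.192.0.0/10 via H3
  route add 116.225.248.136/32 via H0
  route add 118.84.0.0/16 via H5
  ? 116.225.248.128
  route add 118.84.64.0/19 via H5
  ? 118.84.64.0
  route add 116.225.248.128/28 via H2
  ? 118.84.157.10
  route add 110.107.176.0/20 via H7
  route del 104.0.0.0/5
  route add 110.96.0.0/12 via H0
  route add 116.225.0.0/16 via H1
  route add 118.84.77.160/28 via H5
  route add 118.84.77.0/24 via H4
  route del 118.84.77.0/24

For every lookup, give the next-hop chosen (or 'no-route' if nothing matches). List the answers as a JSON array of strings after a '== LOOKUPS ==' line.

Apply in order:
  + 116.224.0.0/12 (H5) depth=12
  - 116.224.0.0/12 clear@12
  + 0.0.0.0/0 (H7) depth=0
  + 104.0.0.0/5 (H1) depth=5
  ? 104.0.77.35  path d0:H7→d1:-→d2:-→d3:-→d4:-→d5:H1  best=H1
  ? 104.0.10.173  path d0:H7→d1:-→d2:-→d3:-→d4:-→d5:H1  best=H1
  - 0.0.0.0/0 clear@0
  + 118.84.0.0/16 (H5) depth=16
  + 116.225.248.128/28 (H4) depth=28
  + 37.192.0.0/10 (H3) depth=10
  + 116.225.248.136/32 (H0) depth=32
  + 118.84.0.0/16 (H5) depth=16
  ? 116.225.248.128  path d0:-→d1:-→d2:-→d3:-→d4:-→d5:-→d6:-→d7:-→d8:-→d9:-→d10:-→d11:-→d12:-→d13:-→d14:-→d15:-→d16:-→d17:-→d18:-→d19:-→d20:-→d21:-→d22:-→d23:-→d24:-→d25:-→d26:-→d27:-→d28:H4  best=H4
  + 118.84.64.0/19 (H5) depth=19
  ? 118.84.64.0  path d0:-→d1:-→d2:-→d3:-→d4:-→d5:-→d6:-→d7:-→d8:-→d9:-→d10:-→d11:-→d12:-→d13:-→d14:-→d15:-→d16:H5→d17:-→d18:-→d19:H5  best=H5
  + 116.225.248.128/28 (H2) depth=28
  ? 118.84.157.10  path d0:-→d1:-→d2:-→d3:-→d4:-→d5:-→d6:-→d7:-→d8:-→d9:-→d10:-→d11:-→d12:-→d13:-→d14:-→d15:-→d16:H5  best=H5
  + 110.107.176.0/20 (H7) depth=20
  - 104.0.0.0/5 clear@5
  + 110.96.0.0/12 (H0) depth=12
  + 116.225.0.0/16 (H1) depth=16
  + 118.84.77.160/28 (H5) depth=28
  + 118.84.77.0/24 (H4) depth=24
  - 118.84.77.0/24 clear@24

== LOOKUPS ==
["H1","H1","H4","H5","H5"]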